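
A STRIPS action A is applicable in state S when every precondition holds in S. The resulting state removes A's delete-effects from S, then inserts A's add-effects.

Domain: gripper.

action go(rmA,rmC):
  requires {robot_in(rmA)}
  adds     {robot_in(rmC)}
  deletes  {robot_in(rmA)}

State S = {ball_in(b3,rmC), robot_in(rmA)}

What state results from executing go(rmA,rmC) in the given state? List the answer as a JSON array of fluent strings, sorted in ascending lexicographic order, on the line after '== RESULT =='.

Compute (S \ del) ∪ add:
  pre ⊆ S: {robot_in(rmA)} ⊆ S  — applicable
  S \ del = {ball_in(b3,rmC)}
  ∪ add   = {ball_in(b3,rmC), robot_in(rmC)}

== RESULT ==
["ball_in(b3,rmC)", "robot_in(rmC)"]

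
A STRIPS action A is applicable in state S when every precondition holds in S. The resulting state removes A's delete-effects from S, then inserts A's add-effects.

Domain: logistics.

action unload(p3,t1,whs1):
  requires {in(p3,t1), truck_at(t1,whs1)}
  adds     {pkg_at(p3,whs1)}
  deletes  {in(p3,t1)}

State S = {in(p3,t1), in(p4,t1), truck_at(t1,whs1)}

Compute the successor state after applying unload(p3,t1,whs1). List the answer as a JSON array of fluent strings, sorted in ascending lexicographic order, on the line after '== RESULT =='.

Compute (S \ del) ∪ add:
  pre ⊆ S: {in(p3,t1), truck_at(t1,whs1)} ⊆ S  — applicable
  S \ del = {in(p4,t1), truck_at(t1,whs1)}
  ∪ add   = {in(p4,t1), pkg_at(p3,whs1), truck_at(t1,whs1)}

== RESULT ==
["in(p4,t1)", "pkg_at(p3,whs1)", "truck_at(t1,whs1)"]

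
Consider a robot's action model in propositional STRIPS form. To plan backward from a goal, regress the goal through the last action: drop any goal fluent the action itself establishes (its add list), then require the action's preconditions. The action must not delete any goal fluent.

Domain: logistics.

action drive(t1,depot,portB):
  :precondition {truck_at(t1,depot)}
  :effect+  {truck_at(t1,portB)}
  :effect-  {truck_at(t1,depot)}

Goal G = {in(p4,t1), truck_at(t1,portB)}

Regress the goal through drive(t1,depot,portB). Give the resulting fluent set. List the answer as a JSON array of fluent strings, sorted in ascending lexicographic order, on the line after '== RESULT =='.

Regress:
  G ∩ del = {}  (empty — regression defined)
  G \ add = {in(p4,t1), truck_at(t1,portB)} \ {truck_at(t1,portB)} = {in(p4,t1)}
  ∪ pre   = {in(p4,t1)} ∪ {truck_at(t1,depot)}
          = {in(p4,t1), truck_at(t1,depot)}

== RESULT ==
["in(p4,t1)", "truck_at(t1,depot)"]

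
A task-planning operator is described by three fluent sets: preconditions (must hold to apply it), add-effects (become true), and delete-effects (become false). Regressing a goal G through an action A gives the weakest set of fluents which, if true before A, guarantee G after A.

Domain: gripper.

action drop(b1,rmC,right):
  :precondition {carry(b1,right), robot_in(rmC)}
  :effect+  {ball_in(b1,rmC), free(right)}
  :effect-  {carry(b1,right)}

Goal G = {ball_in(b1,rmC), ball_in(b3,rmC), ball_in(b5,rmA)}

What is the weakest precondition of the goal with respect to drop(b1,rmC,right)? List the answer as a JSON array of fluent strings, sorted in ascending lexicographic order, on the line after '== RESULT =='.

Compute (G \ add) ∪ pre:
  G ∩ del = {}  (empty — regression defined)
  G \ add = {ball_in(b1,rmC), ball_in(b3,rmC), ball_in(b5,rmA)} \ {ball_in(b1,rmC), free(right)} = {ball_in(b3,rmC), ball_in(b5,rmA)}
  ∪ pre   = {ball_in(b3,rmC), ball_in(b5,rmA)} ∪ {carry(b1,right), robot_in(rmC)}
          = {ball_in(b3,rmC), ball_in(b5,rmA), carry(b1,right), robot_in(rmC)}

== RESULT ==
["ball_in(b3,rmC)", "ball_in(b5,rmA)", "carry(b1,right)", "robot_in(rmC)"]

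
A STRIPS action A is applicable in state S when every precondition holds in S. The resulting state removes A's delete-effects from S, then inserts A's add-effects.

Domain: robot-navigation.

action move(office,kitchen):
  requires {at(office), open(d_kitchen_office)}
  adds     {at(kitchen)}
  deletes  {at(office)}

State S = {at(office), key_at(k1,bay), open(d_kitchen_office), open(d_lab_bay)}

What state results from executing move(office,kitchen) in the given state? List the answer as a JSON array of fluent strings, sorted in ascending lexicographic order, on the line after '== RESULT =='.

Progress:
  pre ⊆ S: {at(office), open(d_kitchen_office)} ⊆ S  — applicable
  S \ del = {key_at(k1,bay), open(d_kitchen_office), open(d_lab_bay)}
  ∪ add   = {at(kitchen), key_at(k1,bay), open(d_kitchen_office), open(d_lab_bay)}

== RESULT ==
["at(kitchen)", "key_at(k1,bay)", "open(d_kitchen_office)", "open(d_lab_bay)"]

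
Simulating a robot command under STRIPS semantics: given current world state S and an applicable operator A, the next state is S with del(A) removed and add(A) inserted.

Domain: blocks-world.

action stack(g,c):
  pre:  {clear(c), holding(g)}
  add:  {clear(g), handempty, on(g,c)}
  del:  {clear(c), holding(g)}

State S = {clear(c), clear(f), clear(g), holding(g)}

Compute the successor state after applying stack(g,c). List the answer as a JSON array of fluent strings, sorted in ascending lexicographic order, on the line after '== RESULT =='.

Compute (S \ del) ∪ add:
  pre ⊆ S: {clear(c), holding(g)} ⊆ S  — applicable
  S \ del = {clear(f), clear(g)}
  ∪ add   = {clear(f), clear(g), handempty, on(g,c)}

== RESULT ==
["clear(f)", "clear(g)", "handempty", "on(g,c)"]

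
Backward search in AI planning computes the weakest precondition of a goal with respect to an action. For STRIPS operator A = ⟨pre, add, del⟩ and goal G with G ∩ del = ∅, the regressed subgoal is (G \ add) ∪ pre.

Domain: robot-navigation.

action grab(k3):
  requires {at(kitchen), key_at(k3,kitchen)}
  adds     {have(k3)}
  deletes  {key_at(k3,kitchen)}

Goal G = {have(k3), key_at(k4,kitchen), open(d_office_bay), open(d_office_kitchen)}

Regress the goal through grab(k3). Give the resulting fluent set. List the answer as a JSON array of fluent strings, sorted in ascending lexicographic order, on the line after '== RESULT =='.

Regress:
  G ∩ del = {}  (empty — regression defined)
  G \ add = {have(k3), key_at(k4,kitchen), open(d_office_bay), open(d_office_kitchen)} \ {have(k3)} = {key_at(k4,kitchen), open(d_office_bay), open(d_office_kitchen)}
  ∪ pre   = {key_at(k4,kitchen), open(d_office_bay), open(d_office_kitchen)} ∪ {at(kitchen), key_at(k3,kitchen)}
          = {at(kitchen), key_at(k3,kitchen), key_at(k4,kitchen), open(d_office_bay), open(d_office_kitchen)}

== RESULT ==
["at(kitchen)", "key_at(k3,kitchen)", "key_at(k4,kitchen)", "open(d_office_bay)", "open(d_office_kitchen)"]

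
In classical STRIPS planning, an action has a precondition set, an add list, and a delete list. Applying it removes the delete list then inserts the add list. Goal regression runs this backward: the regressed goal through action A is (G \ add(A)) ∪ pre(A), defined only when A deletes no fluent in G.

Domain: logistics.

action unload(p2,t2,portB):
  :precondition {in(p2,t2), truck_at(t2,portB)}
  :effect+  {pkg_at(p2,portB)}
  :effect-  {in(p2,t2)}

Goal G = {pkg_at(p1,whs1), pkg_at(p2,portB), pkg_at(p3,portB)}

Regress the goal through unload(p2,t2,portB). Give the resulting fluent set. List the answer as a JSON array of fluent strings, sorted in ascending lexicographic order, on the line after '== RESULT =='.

Compute (G \ add) ∪ pre:
  G ∩ del = {}  (empty — regression defined)
  G \ add = {pkg_at(p1,whs1), pkg_at(p2,portB), pkg_at(p3,portB)} \ {pkg_at(p2,portB)} = {pkg_at(p1,whs1), pkg_at(p3,portB)}
  ∪ pre   = {pkg_at(p1,whs1), pkg_at(p3,portB)} ∪ {in(p2,t2), truck_at(t2,portB)}
          = {in(p2,t2), pkg_at(p1,whs1), pkg_at(p3,portB), truck_at(t2,portB)}

== RESULT ==
["in(p2,t2)", "pkg_at(p1,whs1)", "pkg_at(p3,portB)", "truck_at(t2,portB)"]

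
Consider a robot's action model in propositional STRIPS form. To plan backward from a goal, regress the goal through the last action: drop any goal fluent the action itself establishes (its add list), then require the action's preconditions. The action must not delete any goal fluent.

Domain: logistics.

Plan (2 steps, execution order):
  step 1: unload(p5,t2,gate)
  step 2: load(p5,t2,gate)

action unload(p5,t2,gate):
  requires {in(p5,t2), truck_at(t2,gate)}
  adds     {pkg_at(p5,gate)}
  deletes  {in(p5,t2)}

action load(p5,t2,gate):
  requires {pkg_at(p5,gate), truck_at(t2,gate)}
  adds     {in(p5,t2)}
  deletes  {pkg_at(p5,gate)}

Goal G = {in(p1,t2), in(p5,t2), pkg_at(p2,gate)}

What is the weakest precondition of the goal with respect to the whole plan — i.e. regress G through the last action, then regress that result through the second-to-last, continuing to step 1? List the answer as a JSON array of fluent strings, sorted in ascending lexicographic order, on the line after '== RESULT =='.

Regress step by step:
  through step 2 (load(p5,t2,gate)): drop {in(p5,t2)}, keep {in(p1,t2), pkg_at(p2,gate)}, require {pkg_at(p5,gate), truck_at(t2,gate)}
    → {in(p1,t2), pkg_at(p2,gate), pkg_at(p5,gate), truck_at(t2,gate)}
  through step 1 (unload(p5,t2,gate)): drop {pkg_at(p5,gate)}, keep {in(p1,t2), pkg_at(p2,gate), truck_at(t2,gate)}, require {in(p5,t2), truck_at(t2,gate)}
    → {in(p1,t2), in(p5,t2), pkg_at(p2,gate), truck_at(t2,gate)}

== RESULT ==
["in(p1,t2)", "in(p5,t2)", "pkg_at(p2,gate)", "truck_at(t2,gate)"]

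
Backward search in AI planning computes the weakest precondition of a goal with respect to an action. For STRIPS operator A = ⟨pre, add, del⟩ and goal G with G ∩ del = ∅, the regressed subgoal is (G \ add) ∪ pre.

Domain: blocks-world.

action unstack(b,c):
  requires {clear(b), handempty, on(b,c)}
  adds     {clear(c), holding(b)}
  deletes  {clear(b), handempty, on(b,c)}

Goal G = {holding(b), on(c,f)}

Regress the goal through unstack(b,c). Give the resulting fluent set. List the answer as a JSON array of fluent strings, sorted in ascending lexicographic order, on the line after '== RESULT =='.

Compute (G \ add) ∪ pre:
  G ∩ del = {}  (empty — regression defined)
  G \ add = {holding(b), on(c,f)} \ {clear(c), holding(b)} = {on(c,f)}
  ∪ pre   = {on(c,f)} ∪ {clear(b), handempty, on(b,c)}
          = {clear(b), handempty, on(b,c), on(c,f)}

== RESULT ==
["clear(b)", "handempty", "on(b,c)", "on(c,f)"]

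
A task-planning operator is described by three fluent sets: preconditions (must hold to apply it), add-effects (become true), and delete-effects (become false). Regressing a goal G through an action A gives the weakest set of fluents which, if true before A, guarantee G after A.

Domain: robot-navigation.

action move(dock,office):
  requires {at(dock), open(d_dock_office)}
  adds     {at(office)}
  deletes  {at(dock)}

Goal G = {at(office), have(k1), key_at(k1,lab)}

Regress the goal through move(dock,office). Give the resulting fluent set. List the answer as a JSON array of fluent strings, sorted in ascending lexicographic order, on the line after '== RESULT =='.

Regress:
  G ∩ del = {}  (empty — regression defined)
  G \ add = {at(office), have(k1), key_at(k1,lab)} \ {at(office)} = {have(k1), key_at(k1,lab)}
  ∪ pre   = {have(k1), key_at(k1,lab)} ∪ {at(dock), open(d_dock_office)}
          = {at(dock), have(k1), key_at(k1,lab), open(d_dock_office)}

== RESULT ==
["at(dock)", "have(k1)", "key_at(k1,lab)", "open(d_dock_office)"]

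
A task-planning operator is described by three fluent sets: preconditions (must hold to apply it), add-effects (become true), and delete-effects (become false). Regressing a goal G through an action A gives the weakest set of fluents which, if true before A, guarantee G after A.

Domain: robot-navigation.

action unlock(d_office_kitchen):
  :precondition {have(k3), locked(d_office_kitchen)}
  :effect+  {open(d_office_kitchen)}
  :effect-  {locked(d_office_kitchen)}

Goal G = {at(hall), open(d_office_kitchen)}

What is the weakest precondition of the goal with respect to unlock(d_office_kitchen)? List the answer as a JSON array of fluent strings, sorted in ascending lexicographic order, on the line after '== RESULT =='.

Regress:
  G ∩ del = {}  (empty — regression defined)
  G \ add = {at(hall), open(d_office_kitchen)} \ {open(d_office_kitchen)} = {at(hall)}
  ∪ pre   = {at(hall)} ∪ {have(k3), locked(d_office_kitchen)}
          = {at(hall), have(k3), locked(d_office_kitchen)}

== RESULT ==
["at(hall)", "have(k3)", "locked(d_office_kitchen)"]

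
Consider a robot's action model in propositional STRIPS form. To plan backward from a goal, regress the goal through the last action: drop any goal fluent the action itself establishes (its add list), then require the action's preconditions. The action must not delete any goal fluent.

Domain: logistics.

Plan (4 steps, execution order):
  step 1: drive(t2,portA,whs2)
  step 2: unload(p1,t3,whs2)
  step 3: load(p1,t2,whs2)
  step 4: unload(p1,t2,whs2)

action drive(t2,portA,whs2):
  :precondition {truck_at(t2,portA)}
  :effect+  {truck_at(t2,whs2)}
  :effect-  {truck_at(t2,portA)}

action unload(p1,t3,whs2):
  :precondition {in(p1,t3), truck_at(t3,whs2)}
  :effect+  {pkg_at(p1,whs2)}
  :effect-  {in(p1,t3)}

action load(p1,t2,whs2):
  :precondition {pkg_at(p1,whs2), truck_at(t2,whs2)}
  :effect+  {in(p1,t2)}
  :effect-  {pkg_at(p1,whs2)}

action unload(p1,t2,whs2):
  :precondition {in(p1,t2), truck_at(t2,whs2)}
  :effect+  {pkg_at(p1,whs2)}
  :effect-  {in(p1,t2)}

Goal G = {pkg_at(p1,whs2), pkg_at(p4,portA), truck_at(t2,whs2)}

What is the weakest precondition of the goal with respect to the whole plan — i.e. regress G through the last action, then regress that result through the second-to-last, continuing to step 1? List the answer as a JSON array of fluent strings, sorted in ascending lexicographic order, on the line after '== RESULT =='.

Work backward from the goal:
  through step 4 (unload(p1,t2,whs2)): drop {pkg_at(p1,whs2)}, keep {pkg_at(p4,portA), truck_at(t2,whs2)}, require {in(p1,t2), truck_at(t2,whs2)}
    → {in(p1,t2), pkg_at(p4,portA), truck_at(t2,whs2)}
  through step 3 (load(p1,t2,whs2)): drop {in(p1,t2)}, keep {pkg_at(p4,portA), truck_at(t2,whs2)}, require {pkg_at(p1,whs2), truck_at(t2,whs2)}
    → {pkg_at(p1,whs2), pkg_at(p4,portA), truck_at(t2,whs2)}
  through step 2 (unload(p1,t3,whs2)): drop {pkg_at(p1,whs2)}, keep {pkg_at(p4,portA), truck_at(t2,whs2)}, require {in(p1,t3), truck_at(t3,whs2)}
    → {in(p1,t3), pkg_at(p4,portA), truck_at(t2,whs2), truck_at(t3,whs2)}
  through step 1 (drive(t2,portA,whs2)): drop {truck_at(t2,whs2)}, keep {in(p1,t3), pkg_at(p4,portA), truck_at(t3,whs2)}, require {truck_at(t2,portA)}
    → {in(p1,t3), pkg_at(p4,portA), truck_at(t2,portA), truck_at(t3,whs2)}

== RESULT ==
["in(p1,t3)", "pkg_at(p4,portA)", "truck_at(t2,portA)", "truck_at(t3,whs2)"]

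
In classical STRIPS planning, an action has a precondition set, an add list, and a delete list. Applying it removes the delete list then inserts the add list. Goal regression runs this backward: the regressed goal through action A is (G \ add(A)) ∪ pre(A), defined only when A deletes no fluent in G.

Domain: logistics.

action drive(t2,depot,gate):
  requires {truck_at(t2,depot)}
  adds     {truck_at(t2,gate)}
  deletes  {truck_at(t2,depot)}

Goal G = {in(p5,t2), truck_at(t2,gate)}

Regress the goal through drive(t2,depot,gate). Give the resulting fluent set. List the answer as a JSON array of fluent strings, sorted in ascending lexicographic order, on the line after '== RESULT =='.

Compute (G \ add) ∪ pre:
  G ∩ del = {}  (empty — regression defined)
  G \ add = {in(p5,t2), truck_at(t2,gate)} \ {truck_at(t2,gate)} = {in(p5,t2)}
  ∪ pre   = {in(p5,t2)} ∪ {truck_at(t2,depot)}
          = {in(p5,t2), truck_at(t2,depot)}

== RESULT ==
["in(p5,t2)", "truck_at(t2,depot)"]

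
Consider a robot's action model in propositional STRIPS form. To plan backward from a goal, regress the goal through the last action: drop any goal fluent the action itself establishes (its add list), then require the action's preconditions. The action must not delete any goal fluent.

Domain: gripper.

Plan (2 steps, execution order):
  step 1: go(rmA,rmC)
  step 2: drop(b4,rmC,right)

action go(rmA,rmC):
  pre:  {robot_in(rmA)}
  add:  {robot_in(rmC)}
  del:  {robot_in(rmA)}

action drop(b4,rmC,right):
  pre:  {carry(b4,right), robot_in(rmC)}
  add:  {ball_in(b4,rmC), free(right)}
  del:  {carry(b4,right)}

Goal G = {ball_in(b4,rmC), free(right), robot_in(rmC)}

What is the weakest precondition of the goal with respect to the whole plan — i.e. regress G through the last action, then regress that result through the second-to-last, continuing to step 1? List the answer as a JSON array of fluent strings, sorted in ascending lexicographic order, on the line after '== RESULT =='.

Regress step by step:
  through step 2 (drop(b4,rmC,right)): drop {ball_in(b4,rmC), free(right)}, keep {robot_in(rmC)}, require {carry(b4,right), robot_in(rmC)}
    → {carry(b4,right), robot_in(rmC)}
  through step 1 (go(rmA,rmC)): drop {robot_in(rmC)}, keep {carry(b4,right)}, require {robot_in(rmA)}
    → {carry(b4,right), robot_in(rmA)}

== RESULT ==
["carry(b4,right)", "robot_in(rmA)"]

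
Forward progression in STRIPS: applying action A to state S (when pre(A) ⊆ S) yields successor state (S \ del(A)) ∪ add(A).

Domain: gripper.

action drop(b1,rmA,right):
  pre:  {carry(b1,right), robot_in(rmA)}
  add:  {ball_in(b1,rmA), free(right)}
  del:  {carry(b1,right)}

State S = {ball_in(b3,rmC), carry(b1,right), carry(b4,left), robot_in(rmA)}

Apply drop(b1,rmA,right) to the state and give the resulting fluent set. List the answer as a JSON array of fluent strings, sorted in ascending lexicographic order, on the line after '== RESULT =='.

Progress:
  pre ⊆ S: {carry(b1,right), robot_in(rmA)} ⊆ S  — applicable
  S \ del = {ball_in(b3,rmC), carry(b4,left), robot_in(rmA)}
  ∪ add   = {ball_in(b1,rmA), ball_in(b3,rmC), carry(b4,left), free(right), robot_in(rmA)}

== RESULT ==
["ball_in(b1,rmA)", "ball_in(b3,rmC)", "carry(b4,left)", "free(right)", "robot_in(rmA)"]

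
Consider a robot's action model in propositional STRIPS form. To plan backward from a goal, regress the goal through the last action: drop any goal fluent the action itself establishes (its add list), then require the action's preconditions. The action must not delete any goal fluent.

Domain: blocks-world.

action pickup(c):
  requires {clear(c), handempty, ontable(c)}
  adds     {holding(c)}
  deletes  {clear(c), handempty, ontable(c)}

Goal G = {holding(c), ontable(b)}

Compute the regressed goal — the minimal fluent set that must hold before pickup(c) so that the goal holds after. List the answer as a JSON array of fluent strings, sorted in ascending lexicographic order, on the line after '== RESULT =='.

Compute (G \ add) ∪ pre:
  G ∩ del = {}  (empty — regression defined)
  G \ add = {holding(c), ontable(b)} \ {holding(c)} = {ontable(b)}
  ∪ pre   = {ontable(b)} ∪ {clear(c), handempty, ontable(c)}
          = {clear(c), handempty, ontable(b), ontable(c)}

== RESULT ==
["clear(c)", "handempty", "ontable(b)", "ontable(c)"]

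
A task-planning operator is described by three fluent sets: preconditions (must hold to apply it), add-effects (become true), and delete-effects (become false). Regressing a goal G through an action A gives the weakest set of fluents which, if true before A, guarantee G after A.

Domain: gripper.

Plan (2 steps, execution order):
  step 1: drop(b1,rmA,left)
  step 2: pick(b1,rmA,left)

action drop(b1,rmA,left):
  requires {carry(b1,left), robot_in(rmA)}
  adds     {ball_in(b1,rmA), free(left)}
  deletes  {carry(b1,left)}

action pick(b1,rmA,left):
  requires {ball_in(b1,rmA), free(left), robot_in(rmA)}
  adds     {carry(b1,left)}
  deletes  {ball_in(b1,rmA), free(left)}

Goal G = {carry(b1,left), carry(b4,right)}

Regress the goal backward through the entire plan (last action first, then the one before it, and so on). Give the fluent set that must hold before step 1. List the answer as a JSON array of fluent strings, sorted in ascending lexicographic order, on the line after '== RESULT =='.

Regress step by step:
  through step 2 (pick(b1,rmA,left)): drop {carry(b1,left)}, keep {carry(b4,right)}, require {ball_in(b1,rmA), free(left), robot_in(rmA)}
    → {ball_in(b1,rmA), carry(b4,right), free(left), robot_in(rmA)}
  through step 1 (drop(b1,rmA,left)): drop {ball_in(b1,rmA), free(left)}, keep {carry(b4,right), robot_in(rmA)}, require {carry(b1,left), robot_in(rmA)}
    → {carry(b1,left), carry(b4,right), robot_in(rmA)}

== RESULT ==
["carry(b1,left)", "carry(b4,right)", "robot_in(rmA)"]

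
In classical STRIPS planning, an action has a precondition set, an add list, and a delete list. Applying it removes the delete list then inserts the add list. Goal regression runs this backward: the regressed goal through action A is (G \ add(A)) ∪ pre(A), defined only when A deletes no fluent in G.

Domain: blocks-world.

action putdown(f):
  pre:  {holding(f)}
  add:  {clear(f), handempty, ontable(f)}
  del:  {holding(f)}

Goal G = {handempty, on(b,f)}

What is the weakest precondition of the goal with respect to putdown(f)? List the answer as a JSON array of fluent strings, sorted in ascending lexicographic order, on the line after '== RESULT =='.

Compute (G \ add) ∪ pre:
  G ∩ del = {}  (empty — regression defined)
  G \ add = {handempty, on(b,f)} \ {clear(f), handempty, ontable(f)} = {on(b,f)}
  ∪ pre   = {on(b,f)} ∪ {holding(f)}
          = {holding(f), on(b,f)}

== RESULT ==
["holding(f)", "on(b,f)"]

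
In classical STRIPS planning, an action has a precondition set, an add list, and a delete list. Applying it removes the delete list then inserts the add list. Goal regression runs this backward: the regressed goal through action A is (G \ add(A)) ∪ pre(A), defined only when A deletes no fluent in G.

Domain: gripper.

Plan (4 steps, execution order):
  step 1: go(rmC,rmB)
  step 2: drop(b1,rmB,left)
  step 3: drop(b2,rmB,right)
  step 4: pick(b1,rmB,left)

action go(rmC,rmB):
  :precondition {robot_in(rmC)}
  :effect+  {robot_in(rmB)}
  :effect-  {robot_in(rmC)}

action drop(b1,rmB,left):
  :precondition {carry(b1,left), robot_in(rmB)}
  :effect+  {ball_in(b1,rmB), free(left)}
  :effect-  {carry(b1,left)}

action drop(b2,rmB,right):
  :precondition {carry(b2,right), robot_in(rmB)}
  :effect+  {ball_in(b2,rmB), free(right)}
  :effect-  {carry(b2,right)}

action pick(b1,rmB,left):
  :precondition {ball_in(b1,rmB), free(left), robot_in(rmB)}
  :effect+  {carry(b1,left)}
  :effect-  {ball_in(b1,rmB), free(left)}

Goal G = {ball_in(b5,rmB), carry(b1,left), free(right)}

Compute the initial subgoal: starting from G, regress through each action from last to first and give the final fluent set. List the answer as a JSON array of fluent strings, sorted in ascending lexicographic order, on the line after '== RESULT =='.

Regress step by step:
  through step 4 (pick(b1,rmB,left)): drop {carry(b1,left)}, keep {ball_in(b5,rmB), free(right)}, require {ball_in(b1,rmB), free(left), robot_in(rmB)}
    → {ball_in(b1,rmB), ball_in(b5,rmB), free(left), free(right), robot_in(rmB)}
  through step 3 (drop(b2,rmB,right)): drop {free(right)}, keep {ball_in(b1,rmB), ball_in(b5,rmB), free(left), robot_in(rmB)}, require {carry(b2,right), robot_in(rmB)}
    → {ball_in(b1,rmB), ball_in(b5,rmB), carry(b2,right), free(left), robot_in(rmB)}
  through step 2 (drop(b1,rmB,left)): drop {ball_in(b1,rmB), free(left)}, keep {ball_in(b5,rmB), carry(b2,right), robot_in(rmB)}, require {carry(b1,left), robot_in(rmB)}
    → {ball_in(b5,rmB), carry(b1,left), carry(b2,right), robot_in(rmB)}
  through step 1 (go(rmC,rmB)): drop {robot_in(rmB)}, keep {ball_in(b5,rmB), carry(b1,left), carry(b2,right)}, require {robot_in(rmC)}
    → {ball_in(b5,rmB), carry(b1,left), carry(b2,right), robot_in(rmC)}

== RESULT ==
["ball_in(b5,rmB)", "carry(b1,left)", "carry(b2,right)", "robot_in(rmC)"]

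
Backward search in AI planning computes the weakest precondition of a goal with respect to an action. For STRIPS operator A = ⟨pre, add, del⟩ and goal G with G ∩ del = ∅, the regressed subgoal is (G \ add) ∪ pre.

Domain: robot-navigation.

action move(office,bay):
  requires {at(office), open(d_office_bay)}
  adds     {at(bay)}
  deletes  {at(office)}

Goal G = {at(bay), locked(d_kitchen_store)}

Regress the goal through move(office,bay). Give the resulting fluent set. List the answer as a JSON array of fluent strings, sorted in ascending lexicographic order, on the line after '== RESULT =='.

Compute (G \ add) ∪ pre:
  G ∩ del = {}  (empty — regression defined)
  G \ add = {at(bay), locked(d_kitchen_store)} \ {at(bay)} = {locked(d_kitchen_store)}
  ∪ pre   = {locked(d_kitchen_store)} ∪ {at(office), open(d_office_bay)}
          = {at(office), locked(d_kitchen_store), open(d_office_bay)}

== RESULT ==
["at(office)", "locked(d_kitchen_store)", "open(d_office_bay)"]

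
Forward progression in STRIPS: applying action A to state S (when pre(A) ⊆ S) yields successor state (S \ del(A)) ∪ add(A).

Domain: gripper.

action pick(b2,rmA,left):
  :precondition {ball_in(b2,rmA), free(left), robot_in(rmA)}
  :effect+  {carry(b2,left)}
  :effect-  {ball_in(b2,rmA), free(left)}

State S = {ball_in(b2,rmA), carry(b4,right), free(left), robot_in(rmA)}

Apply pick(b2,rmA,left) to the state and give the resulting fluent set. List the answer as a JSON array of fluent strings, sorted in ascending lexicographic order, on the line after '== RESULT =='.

Compute (S \ del) ∪ add:
  pre ⊆ S: {ball_in(b2,rmA), free(left), robot_in(rmA)} ⊆ S  — applicable
  S \ del = {carry(b4,right), robot_in(rmA)}
  ∪ add   = {carry(b2,left), carry(b4,right), robot_in(rmA)}

== RESULT ==
["carry(b2,left)", "carry(b4,right)", "robot_in(rmA)"]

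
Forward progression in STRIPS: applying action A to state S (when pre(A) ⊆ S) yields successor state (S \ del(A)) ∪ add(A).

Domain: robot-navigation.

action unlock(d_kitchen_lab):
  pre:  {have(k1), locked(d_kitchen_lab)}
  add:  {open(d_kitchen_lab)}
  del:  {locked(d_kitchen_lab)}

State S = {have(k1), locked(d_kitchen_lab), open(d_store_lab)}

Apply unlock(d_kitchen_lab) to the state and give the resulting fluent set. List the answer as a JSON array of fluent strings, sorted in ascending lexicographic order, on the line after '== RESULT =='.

Progress:
  pre ⊆ S: {have(k1), locked(d_kitchen_lab)} ⊆ S  — applicable
  S \ del = {have(k1), open(d_store_lab)}
  ∪ add   = {have(k1), open(d_kitchen_lab), open(d_store_lab)}

== RESULT ==
["have(k1)", "open(d_kitchen_lab)", "open(d_store_lab)"]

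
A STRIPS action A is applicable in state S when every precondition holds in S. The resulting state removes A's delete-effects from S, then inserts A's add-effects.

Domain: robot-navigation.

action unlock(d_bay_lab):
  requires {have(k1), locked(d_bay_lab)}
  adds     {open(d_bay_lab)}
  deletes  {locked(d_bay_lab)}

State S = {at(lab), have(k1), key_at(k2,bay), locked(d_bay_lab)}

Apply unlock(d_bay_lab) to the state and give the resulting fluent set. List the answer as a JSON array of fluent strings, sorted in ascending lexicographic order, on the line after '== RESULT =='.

Compute (S \ del) ∪ add:
  pre ⊆ S: {have(k1), locked(d_bay_lab)} ⊆ S  — applicable
  S \ del = {at(lab), have(k1), key_at(k2,bay)}
  ∪ add   = {at(lab), have(k1), key_at(k2,bay), open(d_bay_lab)}

== RESULT ==
["at(lab)", "have(k1)", "key_at(k2,bay)", "open(d_bay_lab)"]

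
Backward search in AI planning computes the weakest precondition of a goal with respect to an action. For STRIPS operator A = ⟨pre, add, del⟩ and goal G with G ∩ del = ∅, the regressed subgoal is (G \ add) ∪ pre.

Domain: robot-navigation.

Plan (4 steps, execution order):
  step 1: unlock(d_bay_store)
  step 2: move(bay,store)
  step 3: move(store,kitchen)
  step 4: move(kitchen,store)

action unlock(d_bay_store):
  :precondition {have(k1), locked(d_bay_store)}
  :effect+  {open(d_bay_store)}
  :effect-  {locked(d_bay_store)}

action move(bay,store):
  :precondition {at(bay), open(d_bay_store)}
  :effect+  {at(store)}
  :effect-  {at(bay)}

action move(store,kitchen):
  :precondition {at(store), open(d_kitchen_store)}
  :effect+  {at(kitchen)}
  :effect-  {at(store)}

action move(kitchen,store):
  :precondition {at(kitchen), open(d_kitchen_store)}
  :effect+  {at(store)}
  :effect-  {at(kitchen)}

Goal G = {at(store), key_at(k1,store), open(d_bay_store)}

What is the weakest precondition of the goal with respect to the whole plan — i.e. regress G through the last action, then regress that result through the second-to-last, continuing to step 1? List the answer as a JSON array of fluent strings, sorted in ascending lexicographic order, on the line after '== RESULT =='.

Regress step by step:
  through step 4 (move(kitchen,store)): drop {at(store)}, keep {key_at(k1,store), open(d_bay_store)}, require {at(kitchen), open(d_kitchen_store)}
    → {at(kitchen), key_at(k1,store), open(d_bay_store), open(d_kitchen_store)}
  through step 3 (move(store,kitchen)): drop {at(kitchen)}, keep {key_at(k1,store), open(d_bay_store), open(d_kitchen_store)}, require {at(store), open(d_kitchen_store)}
    → {at(store), key_at(k1,store), open(d_bay_store), open(d_kitchen_store)}
  through step 2 (move(bay,store)): drop {at(store)}, keep {key_at(k1,store), open(d_bay_store), open(d_kitchen_store)}, require {at(bay), open(d_bay_store)}
    → {at(bay), key_at(k1,store), open(d_bay_store), open(d_kitchen_store)}
  through step 1 (unlock(d_bay_store)): drop {open(d_bay_store)}, keep {at(bay), key_at(k1,store), open(d_kitchen_store)}, require {have(k1), locked(d_bay_store)}
    → {at(bay), have(k1), key_at(k1,store), locked(d_bay_store), open(d_kitchen_store)}

== RESULT ==
["at(bay)", "have(k1)", "key_at(k1,store)", "locked(d_bay_store)", "open(d_kitchen_store)"]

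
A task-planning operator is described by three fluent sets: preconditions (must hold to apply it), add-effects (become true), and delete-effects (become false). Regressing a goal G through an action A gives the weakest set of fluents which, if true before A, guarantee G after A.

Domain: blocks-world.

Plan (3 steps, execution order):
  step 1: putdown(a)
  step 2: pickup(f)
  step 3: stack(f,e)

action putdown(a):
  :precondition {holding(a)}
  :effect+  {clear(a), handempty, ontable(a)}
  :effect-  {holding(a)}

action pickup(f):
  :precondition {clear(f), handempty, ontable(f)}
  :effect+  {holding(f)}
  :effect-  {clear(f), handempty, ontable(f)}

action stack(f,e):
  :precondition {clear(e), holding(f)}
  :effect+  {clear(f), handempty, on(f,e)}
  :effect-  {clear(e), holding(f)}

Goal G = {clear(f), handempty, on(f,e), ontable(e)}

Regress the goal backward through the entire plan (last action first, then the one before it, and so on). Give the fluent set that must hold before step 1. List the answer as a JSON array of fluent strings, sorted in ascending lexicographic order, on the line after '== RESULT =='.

Regress step by step:
  through step 3 (stack(f,e)): drop {clear(f), handempty, on(f,e)}, keep {ontable(e)}, require {clear(e), holding(f)}
    → {clear(e), holding(f), ontable(e)}
  through step 2 (pickup(f)): drop {holding(f)}, keep {clear(e), ontable(e)}, require {clear(f), handempty, ontable(f)}
    → {clear(e), clear(f), handempty, ontable(e), ontable(f)}
  through step 1 (putdown(a)): drop {handempty}, keep {clear(e), clear(f), ontable(e), ontable(f)}, require {holding(a)}
    → {clear(e), clear(f), holding(a), ontable(e), ontable(f)}

== RESULT ==
["clear(e)", "clear(f)", "holding(a)", "ontable(e)", "ontable(f)"]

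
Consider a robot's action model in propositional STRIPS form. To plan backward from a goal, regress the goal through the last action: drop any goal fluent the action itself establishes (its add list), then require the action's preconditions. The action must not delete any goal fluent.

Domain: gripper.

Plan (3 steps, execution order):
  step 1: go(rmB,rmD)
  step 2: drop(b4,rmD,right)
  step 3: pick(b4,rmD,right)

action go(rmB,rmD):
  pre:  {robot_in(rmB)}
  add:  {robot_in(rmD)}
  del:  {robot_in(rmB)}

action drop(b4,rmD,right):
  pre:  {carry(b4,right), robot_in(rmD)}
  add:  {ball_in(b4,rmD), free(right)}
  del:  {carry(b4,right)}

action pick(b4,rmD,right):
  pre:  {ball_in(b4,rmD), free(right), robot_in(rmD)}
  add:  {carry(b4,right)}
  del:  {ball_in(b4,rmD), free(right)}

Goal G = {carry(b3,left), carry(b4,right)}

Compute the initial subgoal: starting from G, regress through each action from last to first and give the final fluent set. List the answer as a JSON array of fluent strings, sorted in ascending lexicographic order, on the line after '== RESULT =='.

Work backward from the goal:
  through step 3 (pick(b4,rmD,right)): drop {carry(b4,right)}, keep {carry(b3,left)}, require {ball_in(b4,rmD), free(right), robot_in(rmD)}
    → {ball_in(b4,rmD), carry(b3,left), free(right), robot_in(rmD)}
  through step 2 (drop(b4,rmD,right)): drop {ball_in(b4,rmD), free(right)}, keep {carry(b3,left), robot_in(rmD)}, require {carry(b4,right), robot_in(rmD)}
    → {carry(b3,left), carry(b4,right), robot_in(rmD)}
  through step 1 (go(rmB,rmD)): drop {robot_in(rmD)}, keep {carry(b3,left), carry(b4,right)}, require {robot_in(rmB)}
    → {carry(b3,left), carry(b4,right), robot_in(rmB)}

== RESULT ==
["carry(b3,left)", "carry(b4,right)", "robot_in(rmB)"]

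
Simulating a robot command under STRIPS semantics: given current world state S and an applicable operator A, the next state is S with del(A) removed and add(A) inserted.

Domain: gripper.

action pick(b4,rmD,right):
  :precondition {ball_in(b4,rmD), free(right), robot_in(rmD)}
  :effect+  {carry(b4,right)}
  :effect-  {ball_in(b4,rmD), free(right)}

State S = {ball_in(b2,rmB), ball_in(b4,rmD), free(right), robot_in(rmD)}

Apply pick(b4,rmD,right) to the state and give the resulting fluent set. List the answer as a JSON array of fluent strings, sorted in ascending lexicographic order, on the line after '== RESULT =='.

Compute (S \ del) ∪ add:
  pre ⊆ S: {ball_in(b4,rmD), free(right), robot_in(rmD)} ⊆ S  — applicable
  S \ del = {ball_in(b2,rmB), robot_in(rmD)}
  ∪ add   = {ball_in(b2,rmB), carry(b4,right), robot_in(rmD)}

== RESULT ==
["ball_in(b2,rmB)", "carry(b4,right)", "robot_in(rmD)"]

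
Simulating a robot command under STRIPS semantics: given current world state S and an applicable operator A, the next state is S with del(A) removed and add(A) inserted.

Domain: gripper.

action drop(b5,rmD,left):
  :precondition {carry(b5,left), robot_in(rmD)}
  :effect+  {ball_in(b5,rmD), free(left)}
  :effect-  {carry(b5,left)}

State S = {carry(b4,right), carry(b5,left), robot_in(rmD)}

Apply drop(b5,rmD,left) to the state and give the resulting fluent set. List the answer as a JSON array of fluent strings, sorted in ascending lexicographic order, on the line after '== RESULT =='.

Progress:
  pre ⊆ S: {carry(b5,left), robot_in(rmD)} ⊆ S  — applicable
  S \ del = {carry(b4,right), robot_in(rmD)}
  ∪ add   = {ball_in(b5,rmD), carry(b4,right), free(left), robot_in(rmD)}

== RESULT ==
["ball_in(b5,rmD)", "carry(b4,right)", "free(left)", "robot_in(rmD)"]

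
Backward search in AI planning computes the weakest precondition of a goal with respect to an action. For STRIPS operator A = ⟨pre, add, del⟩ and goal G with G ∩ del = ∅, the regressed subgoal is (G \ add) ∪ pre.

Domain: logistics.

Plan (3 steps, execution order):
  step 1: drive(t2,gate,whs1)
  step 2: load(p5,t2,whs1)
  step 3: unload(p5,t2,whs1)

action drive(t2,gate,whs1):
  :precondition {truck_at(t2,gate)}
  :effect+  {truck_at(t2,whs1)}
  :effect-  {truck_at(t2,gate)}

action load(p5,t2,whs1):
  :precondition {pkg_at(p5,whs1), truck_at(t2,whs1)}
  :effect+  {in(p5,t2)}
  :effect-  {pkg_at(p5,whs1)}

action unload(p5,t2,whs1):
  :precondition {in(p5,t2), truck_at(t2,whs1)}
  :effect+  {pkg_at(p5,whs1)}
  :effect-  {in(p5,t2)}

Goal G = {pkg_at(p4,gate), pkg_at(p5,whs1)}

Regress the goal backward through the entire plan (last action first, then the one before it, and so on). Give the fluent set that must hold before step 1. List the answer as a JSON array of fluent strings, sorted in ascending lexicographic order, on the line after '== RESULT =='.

Work backward from the goal:
  through step 3 (unload(p5,t2,whs1)): drop {pkg_at(p5,whs1)}, keep {pkg_at(p4,gate)}, require {in(p5,t2), truck_at(t2,whs1)}
    → {in(p5,t2), pkg_at(p4,gate), truck_at(t2,whs1)}
  through step 2 (load(p5,t2,whs1)): drop {in(p5,t2)}, keep {pkg_at(p4,gate), truck_at(t2,whs1)}, require {pkg_at(p5,whs1), truck_at(t2,whs1)}
    → {pkg_at(p4,gate), pkg_at(p5,whs1), truck_at(t2,whs1)}
  through step 1 (drive(t2,gate,whs1)): drop {truck_at(t2,whs1)}, keep {pkg_at(p4,gate), pkg_at(p5,whs1)}, require {truck_at(t2,gate)}
    → {pkg_at(p4,gate), pkg_at(p5,whs1), truck_at(t2,gate)}

== RESULT ==
["pkg_at(p4,gate)", "pkg_at(p5,whs1)", "truck_at(t2,gate)"]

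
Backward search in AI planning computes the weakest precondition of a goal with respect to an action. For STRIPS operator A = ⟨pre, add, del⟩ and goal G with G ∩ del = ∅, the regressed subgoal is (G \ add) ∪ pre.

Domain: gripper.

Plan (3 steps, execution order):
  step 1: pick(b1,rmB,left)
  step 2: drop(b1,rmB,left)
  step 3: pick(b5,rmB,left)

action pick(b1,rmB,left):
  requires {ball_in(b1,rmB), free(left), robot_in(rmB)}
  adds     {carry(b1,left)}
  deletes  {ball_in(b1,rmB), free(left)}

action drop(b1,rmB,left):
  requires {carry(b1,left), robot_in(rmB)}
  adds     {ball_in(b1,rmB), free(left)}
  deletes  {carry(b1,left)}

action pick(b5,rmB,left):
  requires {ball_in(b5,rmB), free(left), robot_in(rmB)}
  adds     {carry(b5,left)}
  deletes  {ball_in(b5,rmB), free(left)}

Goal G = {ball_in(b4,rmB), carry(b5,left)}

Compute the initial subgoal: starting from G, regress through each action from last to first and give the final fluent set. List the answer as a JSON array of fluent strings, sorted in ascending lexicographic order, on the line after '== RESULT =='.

Regress step by step:
  through step 3 (pick(b5,rmB,left)): drop {carry(b5,left)}, keep {ball_in(b4,rmB)}, require {ball_in(b5,rmB), free(left), robot_in(rmB)}
    → {ball_in(b4,rmB), ball_in(b5,rmB), free(left), robot_in(rmB)}
  through step 2 (drop(b1,rmB,left)): drop {free(left)}, keep {ball_in(b4,rmB), ball_in(b5,rmB), robot_in(rmB)}, require {carry(b1,left), robot_in(rmB)}
    → {ball_in(b4,rmB), ball_in(b5,rmB), carry(b1,left), robot_in(rmB)}
  through step 1 (pick(b1,rmB,left)): drop {carry(b1,left)}, keep {ball_in(b4,rmB), ball_in(b5,rmB), robot_in(rmB)}, require {ball_in(b1,rmB), free(left), robot_in(rmB)}
    → {ball_in(b1,rmB), ball_in(b4,rmB), ball_in(b5,rmB), free(left), robot_in(rmB)}

== RESULT ==
["ball_in(b1,rmB)", "ball_in(b4,rmB)", "ball_in(b5,rmB)", "free(left)", "robot_in(rmB)"]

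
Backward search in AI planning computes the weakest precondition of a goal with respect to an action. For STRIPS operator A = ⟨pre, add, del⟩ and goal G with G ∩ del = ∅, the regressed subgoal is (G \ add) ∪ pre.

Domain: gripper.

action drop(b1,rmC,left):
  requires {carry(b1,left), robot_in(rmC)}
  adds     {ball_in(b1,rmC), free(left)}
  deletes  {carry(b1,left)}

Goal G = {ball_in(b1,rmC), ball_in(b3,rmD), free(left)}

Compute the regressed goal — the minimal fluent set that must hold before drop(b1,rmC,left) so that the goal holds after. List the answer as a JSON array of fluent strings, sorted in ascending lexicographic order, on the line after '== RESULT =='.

Compute (G \ add) ∪ pre:
  G ∩ del = {}  (empty — regression defined)
  G \ add = {ball_in(b1,rmC), ball_in(b3,rmD), free(left)} \ {ball_in(b1,rmC), free(left)} = {ball_in(b3,rmD)}
  ∪ pre   = {ball_in(b3,rmD)} ∪ {carry(b1,left), robot_in(rmC)}
          = {ball_in(b3,rmD), carry(b1,left), robot_in(rmC)}

== RESULT ==
["ball_in(b3,rmD)", "carry(b1,left)", "robot_in(rmC)"]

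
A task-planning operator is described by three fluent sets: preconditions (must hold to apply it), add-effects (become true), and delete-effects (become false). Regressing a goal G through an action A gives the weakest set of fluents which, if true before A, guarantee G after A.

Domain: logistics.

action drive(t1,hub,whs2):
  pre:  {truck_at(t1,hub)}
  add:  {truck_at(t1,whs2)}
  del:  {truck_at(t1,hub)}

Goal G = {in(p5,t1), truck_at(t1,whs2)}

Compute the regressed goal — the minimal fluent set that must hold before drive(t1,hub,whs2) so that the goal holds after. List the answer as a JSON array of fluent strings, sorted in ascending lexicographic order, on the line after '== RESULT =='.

Regress:
  G ∩ del = {}  (empty — regression defined)
  G \ add = {in(p5,t1), truck_at(t1,whs2)} \ {truck_at(t1,whs2)} = {in(p5,t1)}
  ∪ pre   = {in(p5,t1)} ∪ {truck_at(t1,hub)}
          = {in(p5,t1), truck_at(t1,hub)}

== RESULT ==
["in(p5,t1)", "truck_at(t1,hub)"]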